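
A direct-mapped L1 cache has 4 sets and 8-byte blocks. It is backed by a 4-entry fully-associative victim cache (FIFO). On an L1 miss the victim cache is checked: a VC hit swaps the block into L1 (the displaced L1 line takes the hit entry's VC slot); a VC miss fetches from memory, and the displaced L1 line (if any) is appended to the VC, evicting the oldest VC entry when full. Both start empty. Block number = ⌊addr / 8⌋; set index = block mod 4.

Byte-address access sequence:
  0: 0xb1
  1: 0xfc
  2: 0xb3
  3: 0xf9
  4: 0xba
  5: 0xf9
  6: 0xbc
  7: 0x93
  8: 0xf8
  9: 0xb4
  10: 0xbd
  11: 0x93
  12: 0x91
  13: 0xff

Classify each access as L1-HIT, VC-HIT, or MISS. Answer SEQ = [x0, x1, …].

SEQ = [MISS, MISS, L1-HIT, L1-HIT, MISS, VC-HIT, VC-HIT, MISS, VC-HIT, VC-HIT, VC-HIT, VC-HIT, L1-HIT, VC-HIT]

#0 0xb1→b22/s2 MISS; vc=[]
#1 0xfc→b31/s3 MISS; vc=[]
#2 0xb3→b22/s2 L1-HIT; vc=[]
#3 0xf9→b31/s3 L1-HIT; vc=[]
#4 0xba→b23/s3 MISS; vc=[31]
#5 0xf9→b31/s3 VC-HIT; vc=[23]
#6 0xbc→b23/s3 VC-HIT; vc=[31]
#7 0x93→b18/s2 MISS; vc=[31,22]
#8 0xf8→b31/s3 VC-HIT; vc=[23,22]
#9 0xb4→b22/s2 VC-HIT; vc=[23,18]
#10 0xbd→b23/s3 VC-HIT; vc=[31,18]
#11 0x93→b18/s2 VC-HIT; vc=[31,22]
#12 0x91→b18/s2 L1-HIT; vc=[31,22]
#13 0xff→b31/s3 VC-HIT; vc=[23,22]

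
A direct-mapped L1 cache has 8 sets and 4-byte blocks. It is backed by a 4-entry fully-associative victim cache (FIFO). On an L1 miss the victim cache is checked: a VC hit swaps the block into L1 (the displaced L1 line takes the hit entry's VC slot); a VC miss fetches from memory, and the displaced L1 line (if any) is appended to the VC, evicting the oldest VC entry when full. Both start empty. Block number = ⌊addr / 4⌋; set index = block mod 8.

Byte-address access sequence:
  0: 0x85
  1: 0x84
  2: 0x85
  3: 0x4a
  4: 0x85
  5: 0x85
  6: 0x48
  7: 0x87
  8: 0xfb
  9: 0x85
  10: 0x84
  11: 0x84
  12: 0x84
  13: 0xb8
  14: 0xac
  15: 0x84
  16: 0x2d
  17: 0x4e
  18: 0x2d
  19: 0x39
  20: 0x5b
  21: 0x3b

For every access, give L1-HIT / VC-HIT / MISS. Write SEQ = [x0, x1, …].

SEQ = [MISS, L1-HIT, L1-HIT, MISS, L1-HIT, L1-HIT, L1-HIT, L1-HIT, MISS, L1-HIT, L1-HIT, L1-HIT, L1-HIT, MISS, MISS, L1-HIT, MISS, MISS, VC-HIT, MISS, MISS, VC-HIT]

#0 0x85→b33/s1 MISS; vc=[]
#1 0x84→b33/s1 L1-HIT; vc=[]
#2 0x85→b33/s1 L1-HIT; vc=[]
#3 0x4a→b18/s2 MISS; vc=[]
#4 0x85→b33/s1 L1-HIT; vc=[]
#5 0x85→b33/s1 L1-HIT; vc=[]
#6 0x48→b18/s2 L1-HIT; vc=[]
#7 0x87→b33/s1 L1-HIT; vc=[]
#8 0xfb→b62/s6 MISS; vc=[]
#9 0x85→b33/s1 L1-HIT; vc=[]
#10 0x84→b33/s1 L1-HIT; vc=[]
#11 0x84→b33/s1 L1-HIT; vc=[]
#12 0x84→b33/s1 L1-HIT; vc=[]
#13 0xb8→b46/s6 MISS; vc=[62]
#14 0xac→b43/s3 MISS; vc=[62]
#15 0x84→b33/s1 L1-HIT; vc=[62]
#16 0x2d→b11/s3 MISS; vc=[62,43]
#17 0x4e→b19/s3 MISS; vc=[62,43,11]
#18 0x2d→b11/s3 VC-HIT; vc=[62,43,19]
#19 0x39→b14/s6 MISS; vc=[62,43,19,46]
#20 0x5b→b22/s6 MISS; vc=[43,19,46,14]
#21 0x3b→b14/s6 VC-HIT; vc=[43,19,46,22]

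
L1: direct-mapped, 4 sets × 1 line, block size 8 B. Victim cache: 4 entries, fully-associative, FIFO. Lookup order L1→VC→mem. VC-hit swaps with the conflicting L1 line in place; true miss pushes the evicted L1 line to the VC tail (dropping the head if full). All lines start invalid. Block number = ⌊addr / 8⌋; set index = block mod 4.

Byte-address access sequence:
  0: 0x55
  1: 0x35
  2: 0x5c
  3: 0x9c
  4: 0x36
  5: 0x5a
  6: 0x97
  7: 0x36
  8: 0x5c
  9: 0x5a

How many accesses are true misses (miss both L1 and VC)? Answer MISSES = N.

MISSES = 5

  [0] addr=0x55 blk=10 s=2: MISS | VC []
  [1] addr=0x35 blk=6 s=2: MISS | VC [10]
  [2] addr=0x5c blk=11 s=3: MISS | VC [10]
  [3] addr=0x9c blk=19 s=3: MISS | VC [10, 11]
  [4] addr=0x36 blk=6 s=2: L1-HIT | VC [10, 11]
  [5] addr=0x5a blk=11 s=3: VC-HIT | VC [10, 19]
  [6] addr=0x97 blk=18 s=2: MISS | VC [10, 19, 6]
  [7] addr=0x36 blk=6 s=2: VC-HIT | VC [10, 19, 18]
  [8] addr=0x5c blk=11 s=3: L1-HIT | VC [10, 19, 18]
  [9] addr=0x5a blk=11 s=3: L1-HIT | VC [10, 19, 18]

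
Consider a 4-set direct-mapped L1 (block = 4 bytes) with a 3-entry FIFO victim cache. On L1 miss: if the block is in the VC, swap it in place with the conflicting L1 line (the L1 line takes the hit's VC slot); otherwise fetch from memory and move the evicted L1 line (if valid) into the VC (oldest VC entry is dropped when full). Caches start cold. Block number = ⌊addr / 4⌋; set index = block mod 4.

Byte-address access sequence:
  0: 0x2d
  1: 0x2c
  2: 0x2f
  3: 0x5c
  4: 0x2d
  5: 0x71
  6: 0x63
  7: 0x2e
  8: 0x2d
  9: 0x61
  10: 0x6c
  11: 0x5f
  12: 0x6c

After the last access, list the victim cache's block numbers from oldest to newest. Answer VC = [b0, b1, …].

0: 0x2d (blk 11, set 3) → MISS  vc=[]
1: 0x2c (blk 11, set 3) → L1-HIT  vc=[]
2: 0x2f (blk 11, set 3) → L1-HIT  vc=[]
3: 0x5c (blk 23, set 3) → MISS  vc=[11]
4: 0x2d (blk 11, set 3) → VC-HIT  vc=[23]
5: 0x71 (blk 28, set 0) → MISS  vc=[23]
6: 0x63 (blk 24, set 0) → MISS  vc=[23, 28]
7: 0x2e (blk 11, set 3) → L1-HIT  vc=[23, 28]
8: 0x2d (blk 11, set 3) → L1-HIT  vc=[23, 28]
9: 0x61 (blk 24, set 0) → L1-HIT  vc=[23, 28]
10: 0x6c (blk 27, set 3) → MISS  vc=[23, 28, 11]
11: 0x5f (blk 23, set 3) → VC-HIT  vc=[27, 28, 11]
12: 0x6c (blk 27, set 3) → VC-HIT  vc=[23, 28, 11]

VC = [23, 28, 11]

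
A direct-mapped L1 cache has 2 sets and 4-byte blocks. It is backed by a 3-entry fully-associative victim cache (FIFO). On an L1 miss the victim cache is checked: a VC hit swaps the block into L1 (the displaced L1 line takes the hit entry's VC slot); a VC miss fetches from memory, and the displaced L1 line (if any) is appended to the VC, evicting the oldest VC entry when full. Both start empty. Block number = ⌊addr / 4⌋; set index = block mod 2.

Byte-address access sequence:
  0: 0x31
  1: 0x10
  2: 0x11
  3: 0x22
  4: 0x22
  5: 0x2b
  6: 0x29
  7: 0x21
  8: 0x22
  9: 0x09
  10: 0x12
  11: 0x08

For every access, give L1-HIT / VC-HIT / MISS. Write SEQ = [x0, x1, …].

SEQ = [MISS, MISS, L1-HIT, MISS, L1-HIT, MISS, L1-HIT, VC-HIT, L1-HIT, MISS, VC-HIT, VC-HIT]

  [0] addr=0x31 blk=12 s=0: MISS | VC []
  [1] addr=0x10 blk=4 s=0: MISS | VC [12]
  [2] addr=0x11 blk=4 s=0: L1-HIT | VC [12]
  [3] addr=0x22 blk=8 s=0: MISS | VC [12, 4]
  [4] addr=0x22 blk=8 s=0: L1-HIT | VC [12, 4]
  [5] addr=0x2b blk=10 s=0: MISS | VC [12, 4, 8]
  [6] addr=0x29 blk=10 s=0: L1-HIT | VC [12, 4, 8]
  [7] addr=0x21 blk=8 s=0: VC-HIT | VC [12, 4, 10]
  [8] addr=0x22 blk=8 s=0: L1-HIT | VC [12, 4, 10]
  [9] addr=0x9 blk=2 s=0: MISS | VC [4, 10, 8]
  [10] addr=0x12 blk=4 s=0: VC-HIT | VC [2, 10, 8]
  [11] addr=0x8 blk=2 s=0: VC-HIT | VC [4, 10, 8]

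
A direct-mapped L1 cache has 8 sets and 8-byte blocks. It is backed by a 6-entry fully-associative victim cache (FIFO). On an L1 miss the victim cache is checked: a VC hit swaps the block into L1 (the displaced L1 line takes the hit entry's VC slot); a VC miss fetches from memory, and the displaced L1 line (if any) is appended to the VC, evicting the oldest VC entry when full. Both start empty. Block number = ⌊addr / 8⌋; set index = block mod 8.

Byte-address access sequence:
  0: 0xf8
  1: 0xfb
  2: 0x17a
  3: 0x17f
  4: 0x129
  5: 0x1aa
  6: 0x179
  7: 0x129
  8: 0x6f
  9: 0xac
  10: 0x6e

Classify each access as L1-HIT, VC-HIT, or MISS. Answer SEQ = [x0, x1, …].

0: 0xf8 (blk 31, set 7) → MISS  vc=[]
1: 0xfb (blk 31, set 7) → L1-HIT  vc=[]
2: 0x17a (blk 47, set 7) → MISS  vc=[31]
3: 0x17f (blk 47, set 7) → L1-HIT  vc=[31]
4: 0x129 (blk 37, set 5) → MISS  vc=[31]
5: 0x1aa (blk 53, set 5) → MISS  vc=[31, 37]
6: 0x179 (blk 47, set 7) → L1-HIT  vc=[31, 37]
7: 0x129 (blk 37, set 5) → VC-HIT  vc=[31, 53]
8: 0x6f (blk 13, set 5) → MISS  vc=[31, 53, 37]
9: 0xac (blk 21, set 5) → MISS  vc=[31, 53, 37, 13]
10: 0x6e (blk 13, set 5) → VC-HIT  vc=[31, 53, 37, 21]

SEQ = [MISS, L1-HIT, MISS, L1-HIT, MISS, MISS, L1-HIT, VC-HIT, MISS, MISS, VC-HIT]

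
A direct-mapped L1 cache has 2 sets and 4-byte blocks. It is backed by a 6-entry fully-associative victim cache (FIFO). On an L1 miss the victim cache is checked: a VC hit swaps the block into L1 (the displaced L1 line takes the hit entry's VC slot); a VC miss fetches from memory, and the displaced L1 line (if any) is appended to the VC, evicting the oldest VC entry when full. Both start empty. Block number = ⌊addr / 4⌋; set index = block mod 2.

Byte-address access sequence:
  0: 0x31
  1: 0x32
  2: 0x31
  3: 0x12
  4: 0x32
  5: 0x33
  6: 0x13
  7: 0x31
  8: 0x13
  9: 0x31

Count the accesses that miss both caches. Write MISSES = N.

0: 0x31 (blk 12, set 0) → MISS  vc=[]
1: 0x32 (blk 12, set 0) → L1-HIT  vc=[]
2: 0x31 (blk 12, set 0) → L1-HIT  vc=[]
3: 0x12 (blk 4, set 0) → MISS  vc=[12]
4: 0x32 (blk 12, set 0) → VC-HIT  vc=[4]
5: 0x33 (blk 12, set 0) → L1-HIT  vc=[4]
6: 0x13 (blk 4, set 0) → VC-HIT  vc=[12]
7: 0x31 (blk 12, set 0) → VC-HIT  vc=[4]
8: 0x13 (blk 4, set 0) → VC-HIT  vc=[12]
9: 0x31 (blk 12, set 0) → VC-HIT  vc=[4]

MISSES = 2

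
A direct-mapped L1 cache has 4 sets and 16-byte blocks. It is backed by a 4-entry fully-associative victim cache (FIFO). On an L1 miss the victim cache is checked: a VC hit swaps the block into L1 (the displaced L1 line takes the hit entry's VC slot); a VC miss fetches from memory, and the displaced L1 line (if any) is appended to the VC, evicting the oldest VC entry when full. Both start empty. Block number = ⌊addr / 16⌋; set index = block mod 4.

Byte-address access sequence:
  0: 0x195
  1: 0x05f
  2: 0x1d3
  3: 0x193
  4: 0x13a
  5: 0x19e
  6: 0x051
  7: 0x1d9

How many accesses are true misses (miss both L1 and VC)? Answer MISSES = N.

MISSES = 4

  [0] addr=0x195 blk=25 s=1: MISS | VC []
  [1] addr=0x5f blk=5 s=1: MISS | VC [25]
  [2] addr=0x1d3 blk=29 s=1: MISS | VC [25, 5]
  [3] addr=0x193 blk=25 s=1: VC-HIT | VC [29, 5]
  [4] addr=0x13a blk=19 s=3: MISS | VC [29, 5]
  [5] addr=0x19e blk=25 s=1: L1-HIT | VC [29, 5]
  [6] addr=0x51 blk=5 s=1: VC-HIT | VC [29, 25]
  [7] addr=0x1d9 blk=29 s=1: VC-HIT | VC [5, 25]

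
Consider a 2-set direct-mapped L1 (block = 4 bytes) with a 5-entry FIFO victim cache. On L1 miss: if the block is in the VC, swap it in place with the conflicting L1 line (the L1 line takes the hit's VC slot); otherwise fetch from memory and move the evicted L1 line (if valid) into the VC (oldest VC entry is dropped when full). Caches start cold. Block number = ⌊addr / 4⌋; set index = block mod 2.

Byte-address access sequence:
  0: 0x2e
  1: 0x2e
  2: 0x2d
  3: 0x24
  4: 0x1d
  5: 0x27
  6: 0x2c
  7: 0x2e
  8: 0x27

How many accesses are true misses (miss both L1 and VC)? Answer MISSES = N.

MISSES = 3

#0 0x2e→b11/s1 MISS; vc=[]
#1 0x2e→b11/s1 L1-HIT; vc=[]
#2 0x2d→b11/s1 L1-HIT; vc=[]
#3 0x24→b9/s1 MISS; vc=[11]
#4 0x1d→b7/s1 MISS; vc=[11,9]
#5 0x27→b9/s1 VC-HIT; vc=[11,7]
#6 0x2c→b11/s1 VC-HIT; vc=[9,7]
#7 0x2e→b11/s1 L1-HIT; vc=[9,7]
#8 0x27→b9/s1 VC-HIT; vc=[11,7]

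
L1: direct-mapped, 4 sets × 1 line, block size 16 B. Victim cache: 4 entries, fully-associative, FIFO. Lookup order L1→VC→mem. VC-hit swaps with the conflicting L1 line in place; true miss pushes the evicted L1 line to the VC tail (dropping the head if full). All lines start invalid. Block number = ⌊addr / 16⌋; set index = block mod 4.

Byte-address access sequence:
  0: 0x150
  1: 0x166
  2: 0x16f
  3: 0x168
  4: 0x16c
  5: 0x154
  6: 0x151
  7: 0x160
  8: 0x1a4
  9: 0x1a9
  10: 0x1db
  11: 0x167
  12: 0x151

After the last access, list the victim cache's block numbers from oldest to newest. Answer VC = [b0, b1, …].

VC = [26, 29]

0: 0x150 (blk 21, set 1) → MISS  vc=[]
1: 0x166 (blk 22, set 2) → MISS  vc=[]
2: 0x16f (blk 22, set 2) → L1-HIT  vc=[]
3: 0x168 (blk 22, set 2) → L1-HIT  vc=[]
4: 0x16c (blk 22, set 2) → L1-HIT  vc=[]
5: 0x154 (blk 21, set 1) → L1-HIT  vc=[]
6: 0x151 (blk 21, set 1) → L1-HIT  vc=[]
7: 0x160 (blk 22, set 2) → L1-HIT  vc=[]
8: 0x1a4 (blk 26, set 2) → MISS  vc=[22]
9: 0x1a9 (blk 26, set 2) → L1-HIT  vc=[22]
10: 0x1db (blk 29, set 1) → MISS  vc=[22, 21]
11: 0x167 (blk 22, set 2) → VC-HIT  vc=[26, 21]
12: 0x151 (blk 21, set 1) → VC-HIT  vc=[26, 29]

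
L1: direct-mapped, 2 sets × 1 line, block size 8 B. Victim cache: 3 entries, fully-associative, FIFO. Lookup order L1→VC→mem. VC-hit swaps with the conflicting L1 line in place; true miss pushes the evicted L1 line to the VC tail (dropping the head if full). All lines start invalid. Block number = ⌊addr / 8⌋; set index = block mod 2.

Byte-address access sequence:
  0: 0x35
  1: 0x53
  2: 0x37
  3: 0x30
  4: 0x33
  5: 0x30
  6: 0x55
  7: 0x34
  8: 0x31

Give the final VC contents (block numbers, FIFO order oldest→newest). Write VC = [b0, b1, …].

#0 0x35→b6/s0 MISS; vc=[]
#1 0x53→b10/s0 MISS; vc=[6]
#2 0x37→b6/s0 VC-HIT; vc=[10]
#3 0x30→b6/s0 L1-HIT; vc=[10]
#4 0x33→b6/s0 L1-HIT; vc=[10]
#5 0x30→b6/s0 L1-HIT; vc=[10]
#6 0x55→b10/s0 VC-HIT; vc=[6]
#7 0x34→b6/s0 VC-HIT; vc=[10]
#8 0x31→b6/s0 L1-HIT; vc=[10]

VC = [10]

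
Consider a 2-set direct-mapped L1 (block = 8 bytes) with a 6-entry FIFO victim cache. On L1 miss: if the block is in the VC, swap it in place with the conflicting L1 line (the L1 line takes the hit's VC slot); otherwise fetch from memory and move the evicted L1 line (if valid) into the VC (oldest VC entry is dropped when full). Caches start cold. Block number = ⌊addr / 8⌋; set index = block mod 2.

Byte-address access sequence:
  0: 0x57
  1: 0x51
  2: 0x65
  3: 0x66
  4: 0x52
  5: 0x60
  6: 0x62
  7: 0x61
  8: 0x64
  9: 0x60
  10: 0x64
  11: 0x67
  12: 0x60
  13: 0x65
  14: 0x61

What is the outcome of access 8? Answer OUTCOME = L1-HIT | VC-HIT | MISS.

OUTCOME = L1-HIT

  [0] addr=0x57 blk=10 s=0: MISS | VC []
  [1] addr=0x51 blk=10 s=0: L1-HIT | VC []
  [2] addr=0x65 blk=12 s=0: MISS | VC [10]
  [3] addr=0x66 blk=12 s=0: L1-HIT | VC [10]
  [4] addr=0x52 blk=10 s=0: VC-HIT | VC [12]
  [5] addr=0x60 blk=12 s=0: VC-HIT | VC [10]
  [6] addr=0x62 blk=12 s=0: L1-HIT | VC [10]
  [7] addr=0x61 blk=12 s=0: L1-HIT | VC [10]
  [8] addr=0x64 blk=12 s=0: L1-HIT | VC [10]
  [9] addr=0x60 blk=12 s=0: L1-HIT | VC [10]
  [10] addr=0x64 blk=12 s=0: L1-HIT | VC [10]
  [11] addr=0x67 blk=12 s=0: L1-HIT | VC [10]
  [12] addr=0x60 blk=12 s=0: L1-HIT | VC [10]
  [13] addr=0x65 blk=12 s=0: L1-HIT | VC [10]
  [14] addr=0x61 blk=12 s=0: L1-HIT | VC [10]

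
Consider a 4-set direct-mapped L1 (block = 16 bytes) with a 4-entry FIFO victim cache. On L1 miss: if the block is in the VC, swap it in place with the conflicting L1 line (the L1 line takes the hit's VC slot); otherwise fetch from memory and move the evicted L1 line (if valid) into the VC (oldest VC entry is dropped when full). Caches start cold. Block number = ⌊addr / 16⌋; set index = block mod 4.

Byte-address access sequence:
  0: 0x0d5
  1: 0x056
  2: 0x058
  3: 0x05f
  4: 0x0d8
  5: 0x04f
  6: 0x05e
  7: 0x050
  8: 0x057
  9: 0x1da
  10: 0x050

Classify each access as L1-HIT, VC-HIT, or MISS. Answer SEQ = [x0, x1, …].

SEQ = [MISS, MISS, L1-HIT, L1-HIT, VC-HIT, MISS, VC-HIT, L1-HIT, L1-HIT, MISS, VC-HIT]

0: 0xd5 (blk 13, set 1) → MISS  vc=[]
1: 0x56 (blk 5, set 1) → MISS  vc=[13]
2: 0x58 (blk 5, set 1) → L1-HIT  vc=[13]
3: 0x5f (blk 5, set 1) → L1-HIT  vc=[13]
4: 0xd8 (blk 13, set 1) → VC-HIT  vc=[5]
5: 0x4f (blk 4, set 0) → MISS  vc=[5]
6: 0x5e (blk 5, set 1) → VC-HIT  vc=[13]
7: 0x50 (blk 5, set 1) → L1-HIT  vc=[13]
8: 0x57 (blk 5, set 1) → L1-HIT  vc=[13]
9: 0x1da (blk 29, set 1) → MISS  vc=[13, 5]
10: 0x50 (blk 5, set 1) → VC-HIT  vc=[13, 29]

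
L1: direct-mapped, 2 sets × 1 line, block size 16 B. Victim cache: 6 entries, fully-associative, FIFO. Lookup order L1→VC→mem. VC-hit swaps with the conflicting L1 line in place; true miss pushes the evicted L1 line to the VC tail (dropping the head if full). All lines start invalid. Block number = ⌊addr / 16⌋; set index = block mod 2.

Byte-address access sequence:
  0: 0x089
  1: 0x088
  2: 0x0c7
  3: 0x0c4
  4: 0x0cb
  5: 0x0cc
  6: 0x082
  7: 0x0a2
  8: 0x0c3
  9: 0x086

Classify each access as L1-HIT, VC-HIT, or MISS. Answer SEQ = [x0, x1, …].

#0 0x89→b8/s0 MISS; vc=[]
#1 0x88→b8/s0 L1-HIT; vc=[]
#2 0xc7→b12/s0 MISS; vc=[8]
#3 0xc4→b12/s0 L1-HIT; vc=[8]
#4 0xcb→b12/s0 L1-HIT; vc=[8]
#5 0xcc→b12/s0 L1-HIT; vc=[8]
#6 0x82→b8/s0 VC-HIT; vc=[12]
#7 0xa2→b10/s0 MISS; vc=[12,8]
#8 0xc3→b12/s0 VC-HIT; vc=[10,8]
#9 0x86→b8/s0 VC-HIT; vc=[10,12]

SEQ = [MISS, L1-HIT, MISS, L1-HIT, L1-HIT, L1-HIT, VC-HIT, MISS, VC-HIT, VC-HIT]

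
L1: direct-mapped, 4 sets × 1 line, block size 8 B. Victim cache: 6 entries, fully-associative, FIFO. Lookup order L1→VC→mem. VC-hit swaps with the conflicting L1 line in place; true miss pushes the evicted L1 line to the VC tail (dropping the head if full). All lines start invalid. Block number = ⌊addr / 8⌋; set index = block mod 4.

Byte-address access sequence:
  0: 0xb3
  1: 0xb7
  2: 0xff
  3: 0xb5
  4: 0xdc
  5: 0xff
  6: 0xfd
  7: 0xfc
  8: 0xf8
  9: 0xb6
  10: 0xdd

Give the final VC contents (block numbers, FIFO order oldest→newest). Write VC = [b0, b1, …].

VC = [31]

#0 0xb3→b22/s2 MISS; vc=[]
#1 0xb7→b22/s2 L1-HIT; vc=[]
#2 0xff→b31/s3 MISS; vc=[]
#3 0xb5→b22/s2 L1-HIT; vc=[]
#4 0xdc→b27/s3 MISS; vc=[31]
#5 0xff→b31/s3 VC-HIT; vc=[27]
#6 0xfd→b31/s3 L1-HIT; vc=[27]
#7 0xfc→b31/s3 L1-HIT; vc=[27]
#8 0xf8→b31/s3 L1-HIT; vc=[27]
#9 0xb6→b22/s2 L1-HIT; vc=[27]
#10 0xdd→b27/s3 VC-HIT; vc=[31]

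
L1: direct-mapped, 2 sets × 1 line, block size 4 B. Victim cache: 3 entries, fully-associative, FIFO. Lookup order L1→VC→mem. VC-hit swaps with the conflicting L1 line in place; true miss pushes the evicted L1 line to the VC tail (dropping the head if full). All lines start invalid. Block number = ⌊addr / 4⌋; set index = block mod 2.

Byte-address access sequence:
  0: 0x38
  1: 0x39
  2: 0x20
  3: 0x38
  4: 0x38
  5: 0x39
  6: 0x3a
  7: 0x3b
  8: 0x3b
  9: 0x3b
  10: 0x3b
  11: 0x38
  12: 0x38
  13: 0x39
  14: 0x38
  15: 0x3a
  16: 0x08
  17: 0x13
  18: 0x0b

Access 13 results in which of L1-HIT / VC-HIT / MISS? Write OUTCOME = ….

  [0] addr=0x38 blk=14 s=0: MISS | VC []
  [1] addr=0x39 blk=14 s=0: L1-HIT | VC []
  [2] addr=0x20 blk=8 s=0: MISS | VC [14]
  [3] addr=0x38 blk=14 s=0: VC-HIT | VC [8]
  [4] addr=0x38 blk=14 s=0: L1-HIT | VC [8]
  [5] addr=0x39 blk=14 s=0: L1-HIT | VC [8]
  [6] addr=0x3a blk=14 s=0: L1-HIT | VC [8]
  [7] addr=0x3b blk=14 s=0: L1-HIT | VC [8]
  [8] addr=0x3b blk=14 s=0: L1-HIT | VC [8]
  [9] addr=0x3b blk=14 s=0: L1-HIT | VC [8]
  [10] addr=0x3b blk=14 s=0: L1-HIT | VC [8]
  [11] addr=0x38 blk=14 s=0: L1-HIT | VC [8]
  [12] addr=0x38 blk=14 s=0: L1-HIT | VC [8]
  [13] addr=0x39 blk=14 s=0: L1-HIT | VC [8]
  [14] addr=0x38 blk=14 s=0: L1-HIT | VC [8]
  [15] addr=0x3a blk=14 s=0: L1-HIT | VC [8]
  [16] addr=0x8 blk=2 s=0: MISS | VC [8, 14]
  [17] addr=0x13 blk=4 s=0: MISS | VC [8, 14, 2]
  [18] addr=0xb blk=2 s=0: VC-HIT | VC [8, 14, 4]

OUTCOME = L1-HIT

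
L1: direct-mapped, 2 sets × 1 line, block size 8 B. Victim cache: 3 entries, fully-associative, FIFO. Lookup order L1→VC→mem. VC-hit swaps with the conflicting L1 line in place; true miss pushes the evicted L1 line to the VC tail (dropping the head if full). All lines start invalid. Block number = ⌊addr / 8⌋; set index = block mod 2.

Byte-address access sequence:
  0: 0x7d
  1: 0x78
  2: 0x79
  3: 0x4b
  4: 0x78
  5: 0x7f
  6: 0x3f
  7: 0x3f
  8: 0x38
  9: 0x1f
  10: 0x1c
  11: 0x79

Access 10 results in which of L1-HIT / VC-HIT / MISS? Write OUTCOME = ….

  [0] addr=0x7d blk=15 s=1: MISS | VC []
  [1] addr=0x78 blk=15 s=1: L1-HIT | VC []
  [2] addr=0x79 blk=15 s=1: L1-HIT | VC []
  [3] addr=0x4b blk=9 s=1: MISS | VC [15]
  [4] addr=0x78 blk=15 s=1: VC-HIT | VC [9]
  [5] addr=0x7f blk=15 s=1: L1-HIT | VC [9]
  [6] addr=0x3f blk=7 s=1: MISS | VC [9, 15]
  [7] addr=0x3f blk=7 s=1: L1-HIT | VC [9, 15]
  [8] addr=0x38 blk=7 s=1: L1-HIT | VC [9, 15]
  [9] addr=0x1f blk=3 s=1: MISS | VC [9, 15, 7]
  [10] addr=0x1c blk=3 s=1: L1-HIT | VC [9, 15, 7]
  [11] addr=0x79 blk=15 s=1: VC-HIT | VC [9, 3, 7]

OUTCOME = L1-HIT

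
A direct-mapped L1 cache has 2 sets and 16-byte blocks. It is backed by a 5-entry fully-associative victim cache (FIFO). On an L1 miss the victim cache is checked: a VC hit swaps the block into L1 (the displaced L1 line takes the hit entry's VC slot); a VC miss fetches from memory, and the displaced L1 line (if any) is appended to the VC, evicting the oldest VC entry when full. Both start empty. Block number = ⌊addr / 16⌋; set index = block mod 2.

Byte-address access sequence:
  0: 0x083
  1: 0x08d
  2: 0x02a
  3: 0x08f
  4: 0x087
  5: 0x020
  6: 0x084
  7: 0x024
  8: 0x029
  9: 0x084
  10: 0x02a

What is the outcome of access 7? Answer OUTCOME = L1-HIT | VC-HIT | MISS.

  [0] addr=0x83 blk=8 s=0: MISS | VC []
  [1] addr=0x8d blk=8 s=0: L1-HIT | VC []
  [2] addr=0x2a blk=2 s=0: MISS | VC [8]
  [3] addr=0x8f blk=8 s=0: VC-HIT | VC [2]
  [4] addr=0x87 blk=8 s=0: L1-HIT | VC [2]
  [5] addr=0x20 blk=2 s=0: VC-HIT | VC [8]
  [6] addr=0x84 blk=8 s=0: VC-HIT | VC [2]
  [7] addr=0x24 blk=2 s=0: VC-HIT | VC [8]
  [8] addr=0x29 blk=2 s=0: L1-HIT | VC [8]
  [9] addr=0x84 blk=8 s=0: VC-HIT | VC [2]
  [10] addr=0x2a blk=2 s=0: VC-HIT | VC [8]

OUTCOME = VC-HIT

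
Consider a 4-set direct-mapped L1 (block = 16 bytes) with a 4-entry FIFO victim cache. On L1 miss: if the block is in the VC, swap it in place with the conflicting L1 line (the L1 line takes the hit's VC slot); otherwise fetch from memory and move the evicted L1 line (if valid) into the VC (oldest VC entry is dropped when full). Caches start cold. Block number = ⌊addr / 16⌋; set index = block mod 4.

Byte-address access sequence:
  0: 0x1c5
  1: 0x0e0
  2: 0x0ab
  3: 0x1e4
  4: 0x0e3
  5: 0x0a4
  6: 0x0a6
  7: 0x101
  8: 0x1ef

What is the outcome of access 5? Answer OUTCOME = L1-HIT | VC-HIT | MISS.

#0 0x1c5→b28/s0 MISS; vc=[]
#1 0xe0→b14/s2 MISS; vc=[]
#2 0xab→b10/s2 MISS; vc=[14]
#3 0x1e4→b30/s2 MISS; vc=[14,10]
#4 0xe3→b14/s2 VC-HIT; vc=[30,10]
#5 0xa4→b10/s2 VC-HIT; vc=[30,14]
#6 0xa6→b10/s2 L1-HIT; vc=[30,14]
#7 0x101→b16/s0 MISS; vc=[30,14,28]
#8 0x1ef→b30/s2 VC-HIT; vc=[10,14,28]

OUTCOME = VC-HIT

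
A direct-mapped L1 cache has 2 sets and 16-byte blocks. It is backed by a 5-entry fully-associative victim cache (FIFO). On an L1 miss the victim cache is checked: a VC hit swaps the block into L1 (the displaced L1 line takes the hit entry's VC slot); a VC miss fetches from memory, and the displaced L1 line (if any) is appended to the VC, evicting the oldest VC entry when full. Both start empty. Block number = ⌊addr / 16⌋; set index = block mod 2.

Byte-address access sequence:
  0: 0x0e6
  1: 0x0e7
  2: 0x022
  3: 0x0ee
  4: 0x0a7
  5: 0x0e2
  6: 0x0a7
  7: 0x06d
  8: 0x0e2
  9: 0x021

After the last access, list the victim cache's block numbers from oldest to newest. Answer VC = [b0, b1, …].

  [0] addr=0xe6 blk=14 s=0: MISS | VC []
  [1] addr=0xe7 blk=14 s=0: L1-HIT | VC []
  [2] addr=0x22 blk=2 s=0: MISS | VC [14]
  [3] addr=0xee blk=14 s=0: VC-HIT | VC [2]
  [4] addr=0xa7 blk=10 s=0: MISS | VC [2, 14]
  [5] addr=0xe2 blk=14 s=0: VC-HIT | VC [2, 10]
  [6] addr=0xa7 blk=10 s=0: VC-HIT | VC [2, 14]
  [7] addr=0x6d blk=6 s=0: MISS | VC [2, 14, 10]
  [8] addr=0xe2 blk=14 s=0: VC-HIT | VC [2, 6, 10]
  [9] addr=0x21 blk=2 s=0: VC-HIT | VC [14, 6, 10]

VC = [14, 6, 10]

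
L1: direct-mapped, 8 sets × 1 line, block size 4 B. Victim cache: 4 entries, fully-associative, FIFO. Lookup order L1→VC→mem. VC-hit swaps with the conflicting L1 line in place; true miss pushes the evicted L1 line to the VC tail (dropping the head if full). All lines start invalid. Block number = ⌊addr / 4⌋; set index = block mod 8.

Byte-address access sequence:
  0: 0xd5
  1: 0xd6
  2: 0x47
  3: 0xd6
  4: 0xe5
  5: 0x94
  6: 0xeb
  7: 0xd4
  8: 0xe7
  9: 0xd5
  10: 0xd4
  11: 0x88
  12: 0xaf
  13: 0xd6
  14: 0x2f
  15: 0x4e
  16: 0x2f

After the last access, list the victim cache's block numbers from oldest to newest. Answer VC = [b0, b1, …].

VC = [37, 58, 43, 19]

  [0] addr=0xd5 blk=53 s=5: MISS | VC []
  [1] addr=0xd6 blk=53 s=5: L1-HIT | VC []
  [2] addr=0x47 blk=17 s=1: MISS | VC []
  [3] addr=0xd6 blk=53 s=5: L1-HIT | VC []
  [4] addr=0xe5 blk=57 s=1: MISS | VC [17]
  [5] addr=0x94 blk=37 s=5: MISS | VC [17, 53]
  [6] addr=0xeb blk=58 s=2: MISS | VC [17, 53]
  [7] addr=0xd4 blk=53 s=5: VC-HIT | VC [17, 37]
  [8] addr=0xe7 blk=57 s=1: L1-HIT | VC [17, 37]
  [9] addr=0xd5 blk=53 s=5: L1-HIT | VC [17, 37]
  [10] addr=0xd4 blk=53 s=5: L1-HIT | VC [17, 37]
  [11] addr=0x88 blk=34 s=2: MISS | VC [17, 37, 58]
  [12] addr=0xaf blk=43 s=3: MISS | VC [17, 37, 58]
  [13] addr=0xd6 blk=53 s=5: L1-HIT | VC [17, 37, 58]
  [14] addr=0x2f blk=11 s=3: MISS | VC [17, 37, 58, 43]
  [15] addr=0x4e blk=19 s=3: MISS | VC [37, 58, 43, 11]
  [16] addr=0x2f blk=11 s=3: VC-HIT | VC [37, 58, 43, 19]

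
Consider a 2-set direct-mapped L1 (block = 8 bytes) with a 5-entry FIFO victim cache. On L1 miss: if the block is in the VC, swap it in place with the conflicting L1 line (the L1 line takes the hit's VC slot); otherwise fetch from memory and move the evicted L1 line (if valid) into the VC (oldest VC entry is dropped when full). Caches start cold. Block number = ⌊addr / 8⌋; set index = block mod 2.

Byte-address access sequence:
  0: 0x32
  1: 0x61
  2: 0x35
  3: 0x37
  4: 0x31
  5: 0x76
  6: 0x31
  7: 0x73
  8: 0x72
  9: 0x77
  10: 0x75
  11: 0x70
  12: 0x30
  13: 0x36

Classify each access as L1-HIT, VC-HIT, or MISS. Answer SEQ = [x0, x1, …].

#0 0x32→b6/s0 MISS; vc=[]
#1 0x61→b12/s0 MISS; vc=[6]
#2 0x35→b6/s0 VC-HIT; vc=[12]
#3 0x37→b6/s0 L1-HIT; vc=[12]
#4 0x31→b6/s0 L1-HIT; vc=[12]
#5 0x76→b14/s0 MISS; vc=[12,6]
#6 0x31→b6/s0 VC-HIT; vc=[12,14]
#7 0x73→b14/s0 VC-HIT; vc=[12,6]
#8 0x72→b14/s0 L1-HIT; vc=[12,6]
#9 0x77→b14/s0 L1-HIT; vc=[12,6]
#10 0x75→b14/s0 L1-HIT; vc=[12,6]
#11 0x70→b14/s0 L1-HIT; vc=[12,6]
#12 0x30→b6/s0 VC-HIT; vc=[12,14]
#13 0x36→b6/s0 L1-HIT; vc=[12,14]

SEQ = [MISS, MISS, VC-HIT, L1-HIT, L1-HIT, MISS, VC-HIT, VC-HIT, L1-HIT, L1-HIT, L1-HIT, L1-HIT, VC-HIT, L1-HIT]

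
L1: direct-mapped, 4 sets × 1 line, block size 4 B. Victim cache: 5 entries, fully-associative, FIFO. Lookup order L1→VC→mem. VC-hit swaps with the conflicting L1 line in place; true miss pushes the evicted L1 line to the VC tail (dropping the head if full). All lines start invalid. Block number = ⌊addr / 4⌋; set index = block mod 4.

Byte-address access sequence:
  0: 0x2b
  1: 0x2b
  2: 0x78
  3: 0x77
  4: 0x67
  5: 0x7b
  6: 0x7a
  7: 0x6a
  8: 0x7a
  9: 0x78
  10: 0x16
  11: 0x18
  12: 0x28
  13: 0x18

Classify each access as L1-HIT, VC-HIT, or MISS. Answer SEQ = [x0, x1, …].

SEQ = [MISS, L1-HIT, MISS, MISS, MISS, L1-HIT, L1-HIT, MISS, VC-HIT, L1-HIT, MISS, MISS, VC-HIT, VC-HIT]

0: 0x2b (blk 10, set 2) → MISS  vc=[]
1: 0x2b (blk 10, set 2) → L1-HIT  vc=[]
2: 0x78 (blk 30, set 2) → MISS  vc=[10]
3: 0x77 (blk 29, set 1) → MISS  vc=[10]
4: 0x67 (blk 25, set 1) → MISS  vc=[10, 29]
5: 0x7b (blk 30, set 2) → L1-HIT  vc=[10, 29]
6: 0x7a (blk 30, set 2) → L1-HIT  vc=[10, 29]
7: 0x6a (blk 26, set 2) → MISS  vc=[10, 29, 30]
8: 0x7a (blk 30, set 2) → VC-HIT  vc=[10, 29, 26]
9: 0x78 (blk 30, set 2) → L1-HIT  vc=[10, 29, 26]
10: 0x16 (blk 5, set 1) → MISS  vc=[10, 29, 26, 25]
11: 0x18 (blk 6, set 2) → MISS  vc=[10, 29, 26, 25, 30]
12: 0x28 (blk 10, set 2) → VC-HIT  vc=[6, 29, 26, 25, 30]
13: 0x18 (blk 6, set 2) → VC-HIT  vc=[10, 29, 26, 25, 30]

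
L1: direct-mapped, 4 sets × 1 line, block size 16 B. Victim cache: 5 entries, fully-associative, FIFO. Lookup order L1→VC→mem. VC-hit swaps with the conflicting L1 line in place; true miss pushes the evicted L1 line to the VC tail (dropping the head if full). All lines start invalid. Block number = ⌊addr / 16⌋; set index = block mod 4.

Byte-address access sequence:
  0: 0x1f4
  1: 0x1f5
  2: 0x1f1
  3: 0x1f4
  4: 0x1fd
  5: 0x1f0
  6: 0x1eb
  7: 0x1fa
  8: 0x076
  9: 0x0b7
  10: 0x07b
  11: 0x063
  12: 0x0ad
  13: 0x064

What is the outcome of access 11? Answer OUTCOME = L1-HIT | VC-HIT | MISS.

OUTCOME = MISS

  [0] addr=0x1f4 blk=31 s=3: MISS | VC []
  [1] addr=0x1f5 blk=31 s=3: L1-HIT | VC []
  [2] addr=0x1f1 blk=31 s=3: L1-HIT | VC []
  [3] addr=0x1f4 blk=31 s=3: L1-HIT | VC []
  [4] addr=0x1fd blk=31 s=3: L1-HIT | VC []
  [5] addr=0x1f0 blk=31 s=3: L1-HIT | VC []
  [6] addr=0x1eb blk=30 s=2: MISS | VC []
  [7] addr=0x1fa blk=31 s=3: L1-HIT | VC []
  [8] addr=0x76 blk=7 s=3: MISS | VC [31]
  [9] addr=0xb7 blk=11 s=3: MISS | VC [31, 7]
  [10] addr=0x7b blk=7 s=3: VC-HIT | VC [31, 11]
  [11] addr=0x63 blk=6 s=2: MISS | VC [31, 11, 30]
  [12] addr=0xad blk=10 s=2: MISS | VC [31, 11, 30, 6]
  [13] addr=0x64 blk=6 s=2: VC-HIT | VC [31, 11, 30, 10]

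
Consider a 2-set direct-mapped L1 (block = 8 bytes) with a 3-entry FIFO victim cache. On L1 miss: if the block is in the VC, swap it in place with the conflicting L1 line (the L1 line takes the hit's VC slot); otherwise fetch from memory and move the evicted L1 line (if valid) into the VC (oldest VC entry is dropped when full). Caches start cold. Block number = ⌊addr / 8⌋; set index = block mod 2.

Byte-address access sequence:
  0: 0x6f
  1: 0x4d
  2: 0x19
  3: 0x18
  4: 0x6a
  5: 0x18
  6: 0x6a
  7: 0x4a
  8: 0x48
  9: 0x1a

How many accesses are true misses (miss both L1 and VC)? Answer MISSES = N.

#0 0x6f→b13/s1 MISS; vc=[]
#1 0x4d→b9/s1 MISS; vc=[13]
#2 0x19→b3/s1 MISS; vc=[13,9]
#3 0x18→b3/s1 L1-HIT; vc=[13,9]
#4 0x6a→b13/s1 VC-HIT; vc=[3,9]
#5 0x18→b3/s1 VC-HIT; vc=[13,9]
#6 0x6a→b13/s1 VC-HIT; vc=[3,9]
#7 0x4a→b9/s1 VC-HIT; vc=[3,13]
#8 0x48→b9/s1 L1-HIT; vc=[3,13]
#9 0x1a→b3/s1 VC-HIT; vc=[9,13]

MISSES = 3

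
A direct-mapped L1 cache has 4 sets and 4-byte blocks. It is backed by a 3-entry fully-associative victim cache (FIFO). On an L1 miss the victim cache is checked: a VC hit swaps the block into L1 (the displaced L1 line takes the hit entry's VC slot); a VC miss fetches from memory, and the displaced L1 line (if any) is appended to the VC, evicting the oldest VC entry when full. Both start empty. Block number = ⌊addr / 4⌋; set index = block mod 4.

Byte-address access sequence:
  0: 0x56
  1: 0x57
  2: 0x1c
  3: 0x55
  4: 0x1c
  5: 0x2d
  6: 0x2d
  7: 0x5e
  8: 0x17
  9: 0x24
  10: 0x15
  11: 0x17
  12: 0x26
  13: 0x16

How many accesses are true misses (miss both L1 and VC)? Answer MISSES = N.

  [0] addr=0x56 blk=21 s=1: MISS | VC []
  [1] addr=0x57 blk=21 s=1: L1-HIT | VC []
  [2] addr=0x1c blk=7 s=3: MISS | VC []
  [3] addr=0x55 blk=21 s=1: L1-HIT | VC []
  [4] addr=0x1c blk=7 s=3: L1-HIT | VC []
  [5] addr=0x2d blk=11 s=3: MISS | VC [7]
  [6] addr=0x2d blk=11 s=3: L1-HIT | VC [7]
  [7] addr=0x5e blk=23 s=3: MISS | VC [7, 11]
  [8] addr=0x17 blk=5 s=1: MISS | VC [7, 11, 21]
  [9] addr=0x24 blk=9 s=1: MISS | VC [11, 21, 5]
  [10] addr=0x15 blk=5 s=1: VC-HIT | VC [11, 21, 9]
  [11] addr=0x17 blk=5 s=1: L1-HIT | VC [11, 21, 9]
  [12] addr=0x26 blk=9 s=1: VC-HIT | VC [11, 21, 5]
  [13] addr=0x16 blk=5 s=1: VC-HIT | VC [11, 21, 9]

MISSES = 6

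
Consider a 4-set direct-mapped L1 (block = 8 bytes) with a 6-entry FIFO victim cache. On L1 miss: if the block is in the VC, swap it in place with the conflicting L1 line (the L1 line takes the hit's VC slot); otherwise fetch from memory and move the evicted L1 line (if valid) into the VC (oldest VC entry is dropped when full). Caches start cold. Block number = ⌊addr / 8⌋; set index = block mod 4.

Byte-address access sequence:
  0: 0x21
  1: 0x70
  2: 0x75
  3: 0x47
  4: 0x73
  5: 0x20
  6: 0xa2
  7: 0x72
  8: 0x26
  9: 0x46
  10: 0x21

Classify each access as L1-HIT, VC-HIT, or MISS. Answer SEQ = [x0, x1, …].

#0 0x21→b4/s0 MISS; vc=[]
#1 0x70→b14/s2 MISS; vc=[]
#2 0x75→b14/s2 L1-HIT; vc=[]
#3 0x47→b8/s0 MISS; vc=[4]
#4 0x73→b14/s2 L1-HIT; vc=[4]
#5 0x20→b4/s0 VC-HIT; vc=[8]
#6 0xa2→b20/s0 MISS; vc=[8,4]
#7 0x72→b14/s2 L1-HIT; vc=[8,4]
#8 0x26→b4/s0 VC-HIT; vc=[8,20]
#9 0x46→b8/s0 VC-HIT; vc=[4,20]
#10 0x21→b4/s0 VC-HIT; vc=[8,20]

SEQ = [MISS, MISS, L1-HIT, MISS, L1-HIT, VC-HIT, MISS, L1-HIT, VC-HIT, VC-HIT, VC-HIT]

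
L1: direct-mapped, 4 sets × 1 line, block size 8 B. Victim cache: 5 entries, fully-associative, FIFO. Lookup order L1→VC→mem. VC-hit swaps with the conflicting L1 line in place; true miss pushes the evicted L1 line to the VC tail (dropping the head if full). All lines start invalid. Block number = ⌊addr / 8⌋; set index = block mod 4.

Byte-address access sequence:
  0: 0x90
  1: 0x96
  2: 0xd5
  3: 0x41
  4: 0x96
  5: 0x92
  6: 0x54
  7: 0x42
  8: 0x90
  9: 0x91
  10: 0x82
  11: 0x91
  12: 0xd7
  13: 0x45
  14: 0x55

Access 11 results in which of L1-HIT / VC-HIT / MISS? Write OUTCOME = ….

OUTCOME = L1-HIT

#0 0x90→b18/s2 MISS; vc=[]
#1 0x96→b18/s2 L1-HIT; vc=[]
#2 0xd5→b26/s2 MISS; vc=[18]
#3 0x41→b8/s0 MISS; vc=[18]
#4 0x96→b18/s2 VC-HIT; vc=[26]
#5 0x92→b18/s2 L1-HIT; vc=[26]
#6 0x54→b10/s2 MISS; vc=[26,18]
#7 0x42→b8/s0 L1-HIT; vc=[26,18]
#8 0x90→b18/s2 VC-HIT; vc=[26,10]
#9 0x91→b18/s2 L1-HIT; vc=[26,10]
#10 0x82→b16/s0 MISS; vc=[26,10,8]
#11 0x91→b18/s2 L1-HIT; vc=[26,10,8]
#12 0xd7→b26/s2 VC-HIT; vc=[18,10,8]
#13 0x45→b8/s0 VC-HIT; vc=[18,10,16]
#14 0x55→b10/s2 VC-HIT; vc=[18,26,16]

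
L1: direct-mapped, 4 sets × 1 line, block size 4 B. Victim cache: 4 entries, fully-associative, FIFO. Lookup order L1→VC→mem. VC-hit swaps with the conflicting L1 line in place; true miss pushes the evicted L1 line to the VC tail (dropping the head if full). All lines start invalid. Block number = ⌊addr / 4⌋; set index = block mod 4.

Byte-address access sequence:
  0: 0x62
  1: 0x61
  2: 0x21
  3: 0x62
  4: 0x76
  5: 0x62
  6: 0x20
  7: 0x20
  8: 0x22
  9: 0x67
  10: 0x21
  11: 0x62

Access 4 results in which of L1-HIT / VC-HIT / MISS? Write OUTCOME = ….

  [0] addr=0x62 blk=24 s=0: MISS | VC []
  [1] addr=0x61 blk=24 s=0: L1-HIT | VC []
  [2] addr=0x21 blk=8 s=0: MISS | VC [24]
  [3] addr=0x62 blk=24 s=0: VC-HIT | VC [8]
  [4] addr=0x76 blk=29 s=1: MISS | VC [8]
  [5] addr=0x62 blk=24 s=0: L1-HIT | VC [8]
  [6] addr=0x20 blk=8 s=0: VC-HIT | VC [24]
  [7] addr=0x20 blk=8 s=0: L1-HIT | VC [24]
  [8] addr=0x22 blk=8 s=0: L1-HIT | VC [24]
  [9] addr=0x67 blk=25 s=1: MISS | VC [24, 29]
  [10] addr=0x21 blk=8 s=0: L1-HIT | VC [24, 29]
  [11] addr=0x62 blk=24 s=0: VC-HIT | VC [8, 29]

OUTCOME = MISS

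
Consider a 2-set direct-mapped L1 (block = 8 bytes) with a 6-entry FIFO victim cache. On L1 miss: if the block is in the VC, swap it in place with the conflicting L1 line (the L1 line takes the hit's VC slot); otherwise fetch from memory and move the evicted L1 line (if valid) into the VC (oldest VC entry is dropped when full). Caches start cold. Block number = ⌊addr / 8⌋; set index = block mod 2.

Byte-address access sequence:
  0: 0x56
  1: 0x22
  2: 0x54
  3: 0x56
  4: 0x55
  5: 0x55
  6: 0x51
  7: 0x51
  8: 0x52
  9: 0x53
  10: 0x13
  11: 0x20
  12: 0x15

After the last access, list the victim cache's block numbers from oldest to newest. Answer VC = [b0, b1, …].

VC = [4, 10]

0: 0x56 (blk 10, set 0) → MISS  vc=[]
1: 0x22 (blk 4, set 0) → MISS  vc=[10]
2: 0x54 (blk 10, set 0) → VC-HIT  vc=[4]
3: 0x56 (blk 10, set 0) → L1-HIT  vc=[4]
4: 0x55 (blk 10, set 0) → L1-HIT  vc=[4]
5: 0x55 (blk 10, set 0) → L1-HIT  vc=[4]
6: 0x51 (blk 10, set 0) → L1-HIT  vc=[4]
7: 0x51 (blk 10, set 0) → L1-HIT  vc=[4]
8: 0x52 (blk 10, set 0) → L1-HIT  vc=[4]
9: 0x53 (blk 10, set 0) → L1-HIT  vc=[4]
10: 0x13 (blk 2, set 0) → MISS  vc=[4, 10]
11: 0x20 (blk 4, set 0) → VC-HIT  vc=[2, 10]
12: 0x15 (blk 2, set 0) → VC-HIT  vc=[4, 10]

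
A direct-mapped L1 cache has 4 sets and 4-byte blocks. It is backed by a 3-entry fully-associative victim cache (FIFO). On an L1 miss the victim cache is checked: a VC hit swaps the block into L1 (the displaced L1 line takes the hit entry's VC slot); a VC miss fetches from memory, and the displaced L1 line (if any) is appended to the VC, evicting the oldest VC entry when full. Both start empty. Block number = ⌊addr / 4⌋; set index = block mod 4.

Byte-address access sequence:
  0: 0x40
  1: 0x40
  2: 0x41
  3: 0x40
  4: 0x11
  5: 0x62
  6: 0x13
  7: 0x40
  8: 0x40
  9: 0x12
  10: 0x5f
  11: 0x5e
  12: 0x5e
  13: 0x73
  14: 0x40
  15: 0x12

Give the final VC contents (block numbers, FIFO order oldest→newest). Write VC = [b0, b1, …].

#0 0x40→b16/s0 MISS; vc=[]
#1 0x40→b16/s0 L1-HIT; vc=[]
#2 0x41→b16/s0 L1-HIT; vc=[]
#3 0x40→b16/s0 L1-HIT; vc=[]
#4 0x11→b4/s0 MISS; vc=[16]
#5 0x62→b24/s0 MISS; vc=[16,4]
#6 0x13→b4/s0 VC-HIT; vc=[16,24]
#7 0x40→b16/s0 VC-HIT; vc=[4,24]
#8 0x40→b16/s0 L1-HIT; vc=[4,24]
#9 0x12→b4/s0 VC-HIT; vc=[16,24]
#10 0x5f→b23/s3 MISS; vc=[16,24]
#11 0x5e→b23/s3 L1-HIT; vc=[16,24]
#12 0x5e→b23/s3 L1-HIT; vc=[16,24]
#13 0x73→b28/s0 MISS; vc=[16,24,4]
#14 0x40→b16/s0 VC-HIT; vc=[28,24,4]
#15 0x12→b4/s0 VC-HIT; vc=[28,24,16]

VC = [28, 24, 16]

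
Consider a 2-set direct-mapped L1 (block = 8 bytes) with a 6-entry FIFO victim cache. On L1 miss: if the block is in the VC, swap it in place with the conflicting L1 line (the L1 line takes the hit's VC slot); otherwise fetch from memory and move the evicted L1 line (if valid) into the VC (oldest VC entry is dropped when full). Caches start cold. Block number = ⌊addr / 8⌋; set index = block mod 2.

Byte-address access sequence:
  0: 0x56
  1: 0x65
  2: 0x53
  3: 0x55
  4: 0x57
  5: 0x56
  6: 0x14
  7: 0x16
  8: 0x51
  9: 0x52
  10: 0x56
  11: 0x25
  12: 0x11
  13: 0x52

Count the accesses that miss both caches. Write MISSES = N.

MISSES = 4

  [0] addr=0x56 blk=10 s=0: MISS | VC []
  [1] addr=0x65 blk=12 s=0: MISS | VC [10]
  [2] addr=0x53 blk=10 s=0: VC-HIT | VC [12]
  [3] addr=0x55 blk=10 s=0: L1-HIT | VC [12]
  [4] addr=0x57 blk=10 s=0: L1-HIT | VC [12]
  [5] addr=0x56 blk=10 s=0: L1-HIT | VC [12]
  [6] addr=0x14 blk=2 s=0: MISS | VC [12, 10]
  [7] addr=0x16 blk=2 s=0: L1-HIT | VC [12, 10]
  [8] addr=0x51 blk=10 s=0: VC-HIT | VC [12, 2]
  [9] addr=0x52 blk=10 s=0: L1-HIT | VC [12, 2]
  [10] addr=0x56 blk=10 s=0: L1-HIT | VC [12, 2]
  [11] addr=0x25 blk=4 s=0: MISS | VC [12, 2, 10]
  [12] addr=0x11 blk=2 s=0: VC-HIT | VC [12, 4, 10]
  [13] addr=0x52 blk=10 s=0: VC-HIT | VC [12, 4, 2]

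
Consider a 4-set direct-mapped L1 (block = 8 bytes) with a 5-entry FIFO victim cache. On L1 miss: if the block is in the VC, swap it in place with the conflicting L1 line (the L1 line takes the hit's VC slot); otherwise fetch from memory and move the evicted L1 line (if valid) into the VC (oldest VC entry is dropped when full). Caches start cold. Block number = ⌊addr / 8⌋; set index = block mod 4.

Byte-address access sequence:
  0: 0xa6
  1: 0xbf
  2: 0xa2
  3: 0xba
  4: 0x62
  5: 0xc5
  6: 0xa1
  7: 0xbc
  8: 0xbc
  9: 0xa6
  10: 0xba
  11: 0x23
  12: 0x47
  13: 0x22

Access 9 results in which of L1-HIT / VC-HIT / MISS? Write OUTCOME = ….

#0 0xa6→b20/s0 MISS; vc=[]
#1 0xbf→b23/s3 MISS; vc=[]
#2 0xa2→b20/s0 L1-HIT; vc=[]
#3 0xba→b23/s3 L1-HIT; vc=[]
#4 0x62→b12/s0 MISS; vc=[20]
#5 0xc5→b24/s0 MISS; vc=[20,12]
#6 0xa1→b20/s0 VC-HIT; vc=[24,12]
#7 0xbc→b23/s3 L1-HIT; vc=[24,12]
#8 0xbc→b23/s3 L1-HIT; vc=[24,12]
#9 0xa6→b20/s0 L1-HIT; vc=[24,12]
#10 0xba→b23/s3 L1-HIT; vc=[24,12]
#11 0x23→b4/s0 MISS; vc=[24,12,20]
#12 0x47→b8/s0 MISS; vc=[24,12,20,4]
#13 0x22→b4/s0 VC-HIT; vc=[24,12,20,8]

OUTCOME = L1-HIT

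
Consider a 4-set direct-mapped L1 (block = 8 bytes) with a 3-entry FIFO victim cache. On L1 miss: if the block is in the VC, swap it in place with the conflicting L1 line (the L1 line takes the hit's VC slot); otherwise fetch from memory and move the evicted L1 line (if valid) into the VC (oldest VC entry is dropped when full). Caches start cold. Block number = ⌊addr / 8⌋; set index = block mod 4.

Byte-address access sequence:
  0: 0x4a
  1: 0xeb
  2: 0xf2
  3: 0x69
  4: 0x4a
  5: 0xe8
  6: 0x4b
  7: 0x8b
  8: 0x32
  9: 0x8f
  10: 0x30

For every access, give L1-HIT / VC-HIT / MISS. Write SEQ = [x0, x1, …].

SEQ = [MISS, MISS, MISS, MISS, VC-HIT, VC-HIT, VC-HIT, MISS, MISS, L1-HIT, L1-HIT]

  [0] addr=0x4a blk=9 s=1: MISS | VC []
  [1] addr=0xeb blk=29 s=1: MISS | VC [9]
  [2] addr=0xf2 blk=30 s=2: MISS | VC [9]
  [3] addr=0x69 blk=13 s=1: MISS | VC [9, 29]
  [4] addr=0x4a blk=9 s=1: VC-HIT | VC [13, 29]
  [5] addr=0xe8 blk=29 s=1: VC-HIT | VC [13, 9]
  [6] addr=0x4b blk=9 s=1: VC-HIT | VC [13, 29]
  [7] addr=0x8b blk=17 s=1: MISS | VC [13, 29, 9]
  [8] addr=0x32 blk=6 s=2: MISS | VC [29, 9, 30]
  [9] addr=0x8f blk=17 s=1: L1-HIT | VC [29, 9, 30]
  [10] addr=0x30 blk=6 s=2: L1-HIT | VC [29, 9, 30]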